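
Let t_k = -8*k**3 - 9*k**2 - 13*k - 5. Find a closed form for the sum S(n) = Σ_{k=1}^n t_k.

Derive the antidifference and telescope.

t_(k+1)/t_k = (8*k**3 + 33*k**2 + 55*k + 35)/(8*k**3 + 9*k**2 + 13*k + 5).
Factor: A=1; B=1; C=k**3 + 9*k**2/8 + 13*k/8 + 5/8.
Solve (1)·f(k+1) − (1)·f(k) = k**3 + 9*k**2/8 + 13*k/8 + 5/8.
Bound: deg f ≤ 4.
Match coefficients ⇒ f(k) = k**2*(2*k**2 - k + 4)/8.
Certificate R = B(k−1)f/C = k**2*(2*k**2 - k + 4)/(8*k**3 + 9*k**2 + 13*k + 5) gives s_k = k**2*(-2*k**2 + k - 4).
Δs = -8*k**3 - 9*k**2 - 13*k - 5, as required.
Evaluate: s_(n+1) = -2*n**4 - 7*n**3 - 13*n**2 - 13*n - 5; subtract s_(1) = -5 ⇒ S(n) = n*(-2*n**3 - 7*n**2 - 13*n - 13).

S(n) = n*(-2*n**3 - 7*n**2 - 13*n - 13)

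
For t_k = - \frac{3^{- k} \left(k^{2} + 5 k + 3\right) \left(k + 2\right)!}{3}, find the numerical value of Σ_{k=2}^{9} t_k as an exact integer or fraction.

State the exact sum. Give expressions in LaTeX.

Compute t_(k+1)/t_k: get (k + 3)*(5*k + (k + 1)**2 + 8)/(3*(k**2 + 5*k + 3)).
Factor: A=k/3 + 1; B=1; C=k**2 + 5*k + 3.
Key eq: (k/3 + 1)·f(k+1) = (1)·f(k) + (k**2 + 5*k + 3).
From deg A=1, deg B=0, deg C=2: d=1.
Solve for f: f(k) = 3*(k + 4) (degree 1 ≤ 1).
Get s_k = R·t_k = -(k + 4)*factorial(k + 2)/3**k with R(k) = B(k−1)f(k)/C(k) = 3*(k + 4)/(k**2 + 5*k + 3).
s_(k+1) − s_k = -(k**2 + 5*k + 3)*factorial(k + 2)/(3*3**k) = t_k.
Sum = s_(10) − s_(2); s_(10) = -27596800/243, s_(2) = -16 ⇒ -27592912/243.

Σ = -27592912/243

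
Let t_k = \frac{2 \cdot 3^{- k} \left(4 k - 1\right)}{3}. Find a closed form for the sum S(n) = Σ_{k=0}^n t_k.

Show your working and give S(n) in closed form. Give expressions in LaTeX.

t_(k+1)/t_k = (4*k + 3)/(3*(4*k - 1)).
So A=1/3 and B=1, with C=k - 1/4.
Need (1/3)·f(k+1) − (1)·f(k) = k - 1/4.
From deg A=0, deg B=0, deg C=1: d=1.
A polynomial solution: f(k) = -3*(4*k + 1)/8.
So s_k = (B(k−1)f/C)·t_k = (-3*(4*k + 1)/(2*(4*k - 1)))·t_k = (-4*k - 1)/3**k.
Check: Δs_k = 2*(4*k - 1)/(3*3**k). ✓
Evaluate: s_(n+1) = 3**(-n - 1)*(-4*n - 5); subtract s_(0) = -1 ⇒ S(n) = 3**(-n - 1)*(3**(n + 1) - 4*n - 5).

S(n) = 3^{- n - 1} \left(3^{n + 1} - 4 n - 5\right)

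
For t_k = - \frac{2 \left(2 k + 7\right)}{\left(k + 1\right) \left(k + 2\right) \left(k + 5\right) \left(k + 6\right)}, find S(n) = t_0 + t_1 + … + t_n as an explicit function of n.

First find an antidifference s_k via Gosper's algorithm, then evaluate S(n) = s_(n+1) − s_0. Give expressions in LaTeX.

S(n) = \frac{2 \left(- n^{2} - 8 n - 7\right)}{5 \left(n^{2} + 8 n + 12\right)}

Compute t_(k+1)/t_k: get (k + 1)*(k + 5)*(2*k + 9)/((k + 3)*(k + 7)*(2*k + 7)).
Factor: A=k + 1; B=k + 7; C=k**3 + 21*k**2/2 + 73*k/2 + 42.
Key eq: (k + 1)·f(k+1) = (k + 6)·f(k) + (k**3 + 21*k**2/2 + 73*k/2 + 42).
Bound: deg f ≤ 5.
Solving with deg f ≤ 5: f(k) = k*(k + 2)*(k + 3)*(k + 4)*(k + 6)/10.
So s_k = (B(k−1)f/C)·t_k = (k*(k + 2)*(k + 6)**2/(5*(2*k + 7)))·t_k = 2*k*(-k - 6)/(5*(k**2 + 6*k + 5)).
Δs = 2*(-2*k - 7)/(k**4 + 14*k**3 + 65*k**2 + 112*k + 60), as required.
Telescope: S(n) = s_(n+1) − s_(0) = 2*(-n**2 - 8*n - 7)/(5*(n**2 + 8*n + 12)) − (0) = 2*(-n**2 - 8*n - 7)/(5*(n**2 + 8*n + 12)).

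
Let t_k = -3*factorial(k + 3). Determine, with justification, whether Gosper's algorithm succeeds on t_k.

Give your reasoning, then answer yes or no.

The ratio is k + 4.
A = k + 4, B = 1, C = 1.
Key eq: (k + 4)·f(k+1) = (1)·f(k) + (1).
deg f ≤ -1 (via 1,0,0).
d = -1 < 0 ⇒ no nonzero polynomial f; not summable.

No — t_k has no hypergeometric antidifference.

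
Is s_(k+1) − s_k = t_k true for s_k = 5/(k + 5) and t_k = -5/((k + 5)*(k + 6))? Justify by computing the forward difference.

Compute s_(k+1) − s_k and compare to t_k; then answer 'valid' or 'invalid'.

s_(k+1) = 5/(k + 6)
s_(k+1) − s_k = -5/((k + 5)*(k + 6))
(s_(k+1) − s_k) − t_k = 0

valid (s_(k+1) − s_k reduces to t_k)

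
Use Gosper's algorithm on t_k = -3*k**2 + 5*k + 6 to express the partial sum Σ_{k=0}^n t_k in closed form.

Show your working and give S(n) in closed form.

S(n) = -n**3 + n**2 + 8*n + 6

t_(k+1)/t_k = (3*k**2 + k - 8)/(3*k**2 - 5*k - 6).
Normal form (A,B,C) = (1, 1, k**2 - 5*k/3 - 2).
Need (1)·f(k+1) − (1)·f(k) = k**2 - 5*k/3 - 2.
Degrees (0,0,2) ⇒ d ≤ 3.
Coefficient equations give f(k) = k*(k**2 - 4*k - 3)/3.
So s_k = (B(k−1)f/C)·t_k = (k*(k**2 - 4*k - 3)/(3*k**2 - 5*k - 6))·t_k = k*(-k**2 + 4*k + 3).
s_(k+1) − s_k = -3*k**2 + 5*k + 6 = t_k.
Evaluate: s_(n+1) = -n**3 + n**2 + 8*n + 6; subtract s_(0) = 0 ⇒ S(n) = -n**3 + n**2 + 8*n + 6.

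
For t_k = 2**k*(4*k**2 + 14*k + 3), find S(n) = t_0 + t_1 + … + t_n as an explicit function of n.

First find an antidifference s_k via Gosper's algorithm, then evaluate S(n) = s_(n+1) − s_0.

Ratio r(k) = 2*(4*k**2 + 22*k + 21)/(4*k**2 + 14*k + 3).
Gosper form: A/B · C(k+1)/C(k) with A=2, B=1, C=k**2 + 7*k/2 + 3/4.
Solve (2)·f(k+1) − (1)·f(k) = k**2 + 7*k/2 + 3/4.
From deg A=0, deg B=0, deg C=2: d=2.
Solve for f: f(k) = (4*k**2 - 2*k - 1)/4 (degree 2 ≤ 2).
Then R = B(k−1)f/C = (4*k**2 - 2*k - 1)/(4*k**2 + 14*k + 3), so s_k = R(k)·t_k = 2**k*(4*k**2 - 2*k - 1).
s_(k+1) − s_k = 2**k*(4*k**2 + 14*k + 3) = t_k.
Telescope: S(n) = s_(n+1) − s_(0) = 2**(n + 1)*(4*n**2 + 6*n + 1) − (-1) = 8*2**n*n**2 + 12*2**n*n + 2*2**n + 1.

S(n) = 8*2**n*n**2 + 12*2**n*n + 2*2**n + 1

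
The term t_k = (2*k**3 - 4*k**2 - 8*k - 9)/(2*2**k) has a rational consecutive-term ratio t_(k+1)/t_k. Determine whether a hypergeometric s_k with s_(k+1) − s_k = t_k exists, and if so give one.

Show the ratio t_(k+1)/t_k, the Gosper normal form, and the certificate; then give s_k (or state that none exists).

r(k) = (k**3 + k**2 - 5*k - 19/2)/(2*k**3 - 4*k**2 - 8*k - 9) after simplifying.
Normal form (A,B,C) = (1/2, 1, k**3 - 2*k**2 - 4*k - 9/2).
Need (1/2)·f(k+1) − (1)·f(k) = k**3 - 2*k**2 - 4*k - 9/2.
Degrees (0,0,3) ⇒ d ≤ 3.
Match coefficients ⇒ f(k) = -2*k**3 - 2*k**2 - 2*k + 3.
Get s_k = R·t_k = (-2*k**3 - 2*k**2 - 2*k + 3)/2**k with R(k) = B(k−1)f(k)/C(k) = -2*(2*k**3 + 2*k**2 + 2*k - 3)/(2*k**3 - 4*k**2 - 8*k - 9).
s_(k+1) − s_k = (2*k**3 - 4*k**2 - 8*k - 9)/(2*2**k) = t_k.

s_k = (-2*k**3 - 2*k**2 - 2*k + 3)/2**k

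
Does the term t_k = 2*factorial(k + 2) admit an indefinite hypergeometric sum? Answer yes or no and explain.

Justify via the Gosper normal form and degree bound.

No — key equation has no polynomial f.

r(k) = k + 3 after simplifying.
Gosper form: A/B · C(k+1)/C(k) with A=k + 3, B=1, C=1.
Set up (k + 3)·f(k+1) − (1)·f(k) − (1) = 0.
Bound: deg f ≤ -1.
Bound -1 < 0, so the key equation has no polynomial solution.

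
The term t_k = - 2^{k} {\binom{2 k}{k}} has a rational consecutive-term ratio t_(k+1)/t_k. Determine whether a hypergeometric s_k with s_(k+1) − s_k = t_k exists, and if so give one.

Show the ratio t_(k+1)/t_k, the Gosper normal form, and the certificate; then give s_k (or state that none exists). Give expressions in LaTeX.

The ratio is 4*(2*k + 1)/(k + 1).
Gosper form: A/B · C(k+1)/C(k) with A=8*k + 4, B=k + 1, C=1.
Need (8*k + 4)·f(k+1) − (k)·f(k) = 1.
Bound: deg f ≤ -1.
Negative degree bound (-1): no f exists, t_k not Gosper-summable.

not Gosper-summable; s_k does not exist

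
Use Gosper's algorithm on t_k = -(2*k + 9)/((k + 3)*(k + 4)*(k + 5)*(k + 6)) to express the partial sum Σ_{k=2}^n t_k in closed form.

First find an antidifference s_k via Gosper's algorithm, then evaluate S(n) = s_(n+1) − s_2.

r(k) = (k + 3)*(2*k + 11)/((k + 7)*(2*k + 9)) after simplifying.
So A=k + 3 and B=k + 7, with C=k + 9/2.
Set up (k + 3)·f(k+1) − (k + 6)·f(k) − (k + 9/2) = 0.
deg f ≤ 3 (via 1,1,1).
Match coefficients ⇒ f(k) = k*(k + 4)*(k + 8)/30.
R(k) = B(k−1)·f(k)/C(k) = k*(k + 4)*(k + 6)*(k + 8)/(15*(2*k + 9)); s_k = R·t_k = k*(-k - 8)/(15*(k**2 + 8*k + 15)).
Δs = (-2*k - 9)/(k**4 + 18*k**3 + 119*k**2 + 342*k + 360), as required.
s_(n+1) = (-n**2 - 10*n - 9)/(15*(n**2 + 10*n + 24)) and s_(2) = -4/105, so S(n) = (-n**2 - 10*n + 11)/(35*(n**2 + 10*n + 24)).

S(n) = (-n**2 - 10*n + 11)/(35*(n**2 + 10*n + 24))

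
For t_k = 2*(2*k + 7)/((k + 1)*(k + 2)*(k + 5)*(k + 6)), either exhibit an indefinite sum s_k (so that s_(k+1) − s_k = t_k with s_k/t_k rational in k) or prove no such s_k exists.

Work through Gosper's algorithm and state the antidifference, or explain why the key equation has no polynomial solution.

s_k = 2*k*(k + 6)/(5*(k**2 + 6*k + 5))

Ratio r(k) = (k + 1)*(k + 5)*(2*k + 9)/((k + 3)*(k + 7)*(2*k + 7)).
Normal form (A,B,C) = (k + 1, k + 7, k**3 + 21*k**2/2 + 73*k/2 + 42).
Need (k + 1)·f(k+1) − (k + 6)·f(k) = k**3 + 21*k**2/2 + 73*k/2 + 42.
Bound: deg f ≤ 5.
Coefficient equations give f(k) = k*(k + 2)*(k + 3)*(k + 4)*(k + 6)/10.
Get s_k = R·t_k = 2*k*(k + 6)/(5*(k**2 + 6*k + 5)) with R(k) = B(k−1)f(k)/C(k) = k*(k + 2)*(k + 6)**2/(5*(2*k + 7)).
s_(k+1) − s_k = 2*(2*k + 7)/(k**4 + 14*k**3 + 65*k**2 + 112*k + 60) = t_k.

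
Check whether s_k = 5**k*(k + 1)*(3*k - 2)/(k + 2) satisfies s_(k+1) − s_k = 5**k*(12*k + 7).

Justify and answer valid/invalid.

Invalid: residual 5**k*(-12*k**2 - 28*k - 16)/(k**2 + 5*k + 6) ≠ 0.

s_(k+1) = 5**(k + 1)*(k + 2)*(3*k + 1)/(k + 3)
s_(k+1) − s_k = 5**k*(12*k**3 + 55*k**2 + 79*k + 26)/(k**2 + 5*k + 6)
(s_(k+1) − s_k) − t_k = 5**k*(-12*k**2 - 28*k - 16)/(k**2 + 5*k + 6)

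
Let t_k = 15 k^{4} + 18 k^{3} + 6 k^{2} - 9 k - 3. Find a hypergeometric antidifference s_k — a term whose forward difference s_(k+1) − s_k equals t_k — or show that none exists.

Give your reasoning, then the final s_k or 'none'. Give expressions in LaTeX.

s_k = k \left(3 k^{4} - 3 k^{3} - 2 k^{2} - 3 k + 2\right)

Ratio r(k) = (5*k**4 + 26*k**3 + 50*k**2 + 39*k + 9)/(5*k**4 + 6*k**3 + 2*k**2 - 3*k - 1).
Normal form (A,B,C) = (1, 1, k**4 + 6*k**3/5 + 2*k**2/5 - 3*k/5 - 1/5).
f must satisfy (1)·f(k+1) − (1)·f(k) = k**4 + 6*k**3/5 + 2*k**2/5 - 3*k/5 - 1/5.
deg f ≤ 5 (via 0,0,4).
Match coefficients ⇒ f(k) = k*(3*k**4 - 3*k**3 - 2*k**2 - 3*k + 2)/15.
Get s_k = R·t_k = k*(3*k**4 - 3*k**3 - 2*k**2 - 3*k + 2) with R(k) = B(k−1)f(k)/C(k) = k*(3*k**4 - 3*k**3 - 2*k**2 - 3*k + 2)/(3*(5*k**4 + 6*k**3 + 2*k**2 - 3*k - 1)).
s_(k+1) − s_k = 15*k**4 + 18*k**3 + 6*k**2 - 9*k - 3 = t_k.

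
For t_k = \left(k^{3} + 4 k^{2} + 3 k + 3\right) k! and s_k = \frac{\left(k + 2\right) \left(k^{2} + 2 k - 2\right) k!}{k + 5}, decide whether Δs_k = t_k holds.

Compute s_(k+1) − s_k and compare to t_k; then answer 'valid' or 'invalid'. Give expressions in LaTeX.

s_(k+1) = (k + 3)*(k**2 + 4*k + 1)*factorial(k + 1)/(k + 6)
s_(k+1) − s_k = (k**5 + 12*k**4 + 50*k**3 + 90*k**2 + 75*k + 39)*factorial(k)/((k + 5)*(k + 6))
(s_(k+1) − s_k) − t_k = -3*(k**4 + 9*k**3 + 22*k**2 + 16*k + 17)*factorial(k)/((k + 5)*(k + 6))

Invalid: residual - \frac{3 \left(k^{4} + 9 k^{3} + 22 k^{2} + 16 k + 17\right) k!}{\left(k + 5\right) \left(k + 6\right)} ≠ 0.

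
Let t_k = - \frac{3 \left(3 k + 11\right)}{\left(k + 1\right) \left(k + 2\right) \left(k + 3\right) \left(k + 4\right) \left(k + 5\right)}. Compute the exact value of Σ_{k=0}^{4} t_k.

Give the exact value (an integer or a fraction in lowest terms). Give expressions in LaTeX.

Ratio r(k) = (k + 1)*(3*k + 14)/((k + 6)*(3*k + 11)).
Factor: A=k + 1; B=k + 6; C=k + 11/3.
Key eq: (k + 1)·f(k+1) = (k + 5)·f(k) + (k + 11/3).
Bound: deg f ≤ 4.
A polynomial solution: f(k) = k*(k + 3)*(k**2 + 7*k + 14)/24.
R(k) = B(k−1)·f(k)/C(k) = k*(k + 3)*(k + 5)*(k**2 + 7*k + 14)/(8*(3*k + 11)); s_k = R·t_k = 3*k*(-k**2 - 7*k - 14)/(8*(k**3 + 7*k**2 + 14*k + 8)).
s_(k+1) − s_k = 3*(-3*k - 11)/(k**5 + 15*k**4 + 85*k**3 + 225*k**2 + 274*k + 120) = t_k.
Σ_(k=0)^(4) t_k = s_(5) − s_(0) = -185/504 − (0) = -185/504.

Σ = -185/504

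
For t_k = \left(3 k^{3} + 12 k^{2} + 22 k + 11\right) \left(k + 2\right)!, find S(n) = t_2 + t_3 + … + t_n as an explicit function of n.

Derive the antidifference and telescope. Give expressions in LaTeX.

Compute t_(k+1)/t_k: get (3*k**4 + 30*k**3 + 118*k**2 + 213*k + 144)/(3*k**3 + 12*k**2 + 22*k + 11).
Take A(k)=k + 3, B(k)=1, C(k)=k**3 + 4*k**2 + 22*k/3 + 11/3.
Need (k + 3)·f(k+1) − (1)·f(k) = k**3 + 4*k**2 + 22*k/3 + 11/3.
Degrees (1,0,3) ⇒ d ≤ 2.
Solve for f: f(k) = (3*k**2 + 1)/3 (degree 2 ≤ 2).
Then R = B(k−1)f/C = (3*k**2 + 1)/(3*k**3 + 12*k**2 + 22*k + 11), so s_k = R(k)·t_k = (3*k**2 + 1)*factorial(k + 2).
Check: Δs_k = (3*k**3 + 12*k**2 + 22*k + 11)*factorial(k + 2). ✓
Telescope: S(n) = s_(n+1) − s_(2) = (3*n**2 + 6*n + 4)*factorial(n + 3) − (312) = 3*n**2*factorial(n + 3) + 6*n*factorial(n + 3) + 4*factorial(n + 3) - 312.

S(n) = 3 n^{2} \left(n + 3\right)! + 6 n \left(n + 3\right)! + 4 \left(n + 3\right)! - 312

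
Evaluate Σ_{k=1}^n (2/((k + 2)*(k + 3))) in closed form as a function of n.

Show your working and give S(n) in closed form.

S(n) = 2*n/(3*(n + 3))

The ratio is (k + 2)/(k + 4).
So A=k + 2 and B=k + 4, with C=1.
Need (k + 2)·f(k+1) − (k + 3)·f(k) = 1.
From deg A=1, deg B=1, deg C=0: d=1.
Solve for f: f(k) = k/2 (degree 1 ≤ 1).
R(k) = B(k−1)·f(k)/C(k) = k*(k + 3)/2; s_k = R·t_k = k/(k + 2).
s_(k+1) − s_k = 2/(k**2 + 5*k + 6) = t_k.
Evaluate: s_(n+1) = (n + 1)/(n + 3); subtract s_(1) = 1/3 ⇒ S(n) = 2*n/(3*(n + 3)).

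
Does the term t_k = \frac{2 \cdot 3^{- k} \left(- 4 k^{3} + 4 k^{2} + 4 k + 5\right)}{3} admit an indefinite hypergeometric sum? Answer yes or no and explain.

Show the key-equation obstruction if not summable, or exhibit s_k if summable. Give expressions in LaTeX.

Yes. s_k = 2 \cdot 3^{- k} k \left(2 k^{2} + k + 2\right).

Compute t_(k+1)/t_k: get (4*k**3 + 8*k**2 - 9)/(3*(4*k**3 - 4*k**2 - 4*k - 5)).
A = 1/3, B = 1, C = k**3 - k**2 - k - 5/4.
Need (1/3)·f(k+1) − (1)·f(k) = k**3 - k**2 - k - 5/4.
Degrees (0,0,3) ⇒ d ≤ 3.
Match coefficients ⇒ f(k) = -3*k*(2*k**2 + k + 2)/4.
Certificate R = B(k−1)f/C = -3*k*(2*k**2 + k + 2)/(4*k**3 - 4*k**2 - 4*k - 5) gives s_k = 2*k*(2*k**2 + k + 2)/3**k.
Verify: 2*(-4*k**3 + 4*k**2 + 4*k + 5)/(3*3**k) matches t_k.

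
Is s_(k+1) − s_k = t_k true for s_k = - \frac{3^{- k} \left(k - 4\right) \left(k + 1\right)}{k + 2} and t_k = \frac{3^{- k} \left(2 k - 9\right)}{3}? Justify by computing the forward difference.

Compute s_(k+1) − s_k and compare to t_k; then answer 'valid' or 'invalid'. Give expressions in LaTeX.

s_(k+1) = (-k**2 + k + 6)/(3*3**k*(k + 3))
s_(k+1) − s_k = (2*k**3 - k**2 - 31*k - 24)/(3*3**k*(k**2 + 5*k + 6))
(s_(k+1) − s_k) − t_k = 2*3**(-k - 1)*(-k**2 + k + 15)/(k**2 + 5*k + 6)

Invalid: residual \frac{2 \cdot 3^{- k - 1} \left(- k^{2} + k + 15\right)}{k^{2} + 5 k + 6} ≠ 0.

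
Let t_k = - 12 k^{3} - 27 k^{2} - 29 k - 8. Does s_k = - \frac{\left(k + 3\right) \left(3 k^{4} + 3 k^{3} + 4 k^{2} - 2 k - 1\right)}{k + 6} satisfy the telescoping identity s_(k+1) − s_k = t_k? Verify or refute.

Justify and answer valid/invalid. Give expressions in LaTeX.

Invalid: residual \frac{3 \left(9 k^{4} + 96 k^{3} + 187 k^{2} + 184 k + 49\right)}{k^{2} + 13 k + 42} ≠ 0.

s_(k+1) = (-3*k**5 - 27*k**4 - 91*k**3 - 151*k**2 - 115*k - 28)/(k + 7)
s_(k+1) − s_k = (-12*k**5 - 156*k**4 - 596*k**3 - 958*k**2 - 770*k - 189)/(k**2 + 13*k + 42)
(s_(k+1) − s_k) − t_k = 3*(9*k**4 + 96*k**3 + 187*k**2 + 184*k + 49)/(k**2 + 13*k + 42)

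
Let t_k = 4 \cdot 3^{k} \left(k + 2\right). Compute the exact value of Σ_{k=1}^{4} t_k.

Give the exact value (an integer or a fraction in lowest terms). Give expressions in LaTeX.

Σ = 2664

r(k) = 3*(k + 3)/(k + 2) after simplifying.
Factor: A=3; B=1; C=k + 2.
Key eq: (3)·f(k+1) = (1)·f(k) + (k + 2).
Bound: deg f ≤ 1.
Solving with deg f ≤ 1: f(k) = (2*k + 1)/4.
Get s_k = R·t_k = 3**k*(2*k + 1) with R(k) = B(k−1)f(k)/C(k) = (2*k + 1)/(4*(k + 2)).
s_(k+1) − s_k = 4*3**k*(k + 2) = t_k.
Σ_(k=1)^(4) t_k = s_(5) − s_(1) = 2673 − (9) = 2664.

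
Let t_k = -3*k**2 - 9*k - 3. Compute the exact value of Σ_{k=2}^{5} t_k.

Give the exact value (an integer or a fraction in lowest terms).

Σ = -300

The ratio is (k**2 + 5*k + 5)/(k**2 + 3*k + 1).
So A=1 and B=1, with C=k**2 + 3*k + 1.
Solve (1)·f(k+1) − (1)·f(k) = k**2 + 3*k + 1.
d = 3 from the (0,0,2) case.
A polynomial solution: f(k) = k*(k**2 + 3*k - 1)/3.
Then R = B(k−1)f/C = k*(k**2 + 3*k - 1)/(3*(k**2 + 3*k + 1)), so s_k = R(k)·t_k = k*(-k**2 - 3*k + 1).
Δs = -3*k**2 - 9*k - 3, as required.
Σ_(k=2)^(5) t_k = s_(6) − s_(2) = -318 − (-18) = -300.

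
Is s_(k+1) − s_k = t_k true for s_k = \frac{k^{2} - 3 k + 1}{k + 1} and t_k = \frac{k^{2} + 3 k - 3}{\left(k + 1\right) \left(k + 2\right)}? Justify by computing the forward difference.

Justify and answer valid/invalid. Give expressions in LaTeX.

s_(k+1) = (k**2 - k - 1)/(k + 2)
s_(k+1) − s_k = (k**2 + 3*k - 3)/(k**2 + 3*k + 2)
(s_(k+1) − s_k) − t_k = 0

valid (s_(k+1) − s_k reduces to t_k)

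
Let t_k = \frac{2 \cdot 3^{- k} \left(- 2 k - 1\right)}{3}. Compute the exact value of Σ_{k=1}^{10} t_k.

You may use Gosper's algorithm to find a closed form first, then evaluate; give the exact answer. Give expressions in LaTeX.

Step 1: r(k) = (2*k + 3)/(3*(2*k + 1)).
Gosper form: A/B · C(k+1)/C(k) with A=1/3, B=1, C=k + 1/2.
Set up (1/3)·f(k+1) − (1)·f(k) − (k + 1/2) = 0.
From deg A=0, deg B=0, deg C=1: d=1.
Coefficient equations give f(k) = -3*(k + 1)/2.
R(k) = B(k−1)·f(k)/C(k) = -3*(k + 1)/(2*k + 1); s_k = R·t_k = 2*(k + 1)/3**k.
Check: Δs_k = 2*(-2*k - 1)/(3*3**k). ✓
Σ_(k=1)^(10) t_k = s_(11) − s_(1) = 8/59049 − (4/3) = -78724/59049.

Σ = -78724/59049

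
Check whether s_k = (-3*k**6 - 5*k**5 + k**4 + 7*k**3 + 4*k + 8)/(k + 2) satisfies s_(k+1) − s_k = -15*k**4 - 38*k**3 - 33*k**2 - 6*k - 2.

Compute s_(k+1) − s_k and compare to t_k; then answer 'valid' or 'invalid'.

Invalid: residual 2*(6*k**5 + 33*k**4 + 56*k**3 + 38*k**2 + 5*k + 6)/(k**2 + 5*k + 6) ≠ 0.

s_(k+1) = (4*k - 3*(k + 1)**6 - 5*(k + 1)**5 + (k + 1)**4 + 7*(k + 1)**3 + 12)/(k + 3)
s_(k+1) − s_k = k*(-15*k**5 - 101*k**4 - 247*k**3 - 287*k**2 - 154*k - 36)/(k**2 + 5*k + 6)
(s_(k+1) − s_k) − t_k = 2*(6*k**5 + 33*k**4 + 56*k**3 + 38*k**2 + 5*k + 6)/(k**2 + 5*k + 6)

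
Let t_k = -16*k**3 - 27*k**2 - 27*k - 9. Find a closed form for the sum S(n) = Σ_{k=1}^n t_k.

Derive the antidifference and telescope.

Step 1: r(k) = (16*k**3 + 75*k**2 + 129*k + 79)/(16*k**3 + 27*k**2 + 27*k + 9).
Gosper form: A/B · C(k+1)/C(k) with A=1, B=1, C=k**3 + 27*k**2/16 + 27*k/16 + 9/16.
Need (1)·f(k+1) − (1)·f(k) = k**3 + 27*k**2/16 + 27*k/16 + 9/16.
From deg A=0, deg B=0, deg C=3: d=4.
Solve for f: f(k) = k**2*(4*k**2 + k + 4)/16 (degree 4 ≤ 4).
Get s_k = R·t_k = k**2*(-4*k**2 - k - 4) with R(k) = B(k−1)f(k)/C(k) = k**2*(4*k**2 + k + 4)/(16*k**3 + 27*k**2 + 27*k + 9).
Check: Δs_k = -16*k**3 - 27*k**2 - 27*k - 9. ✓
Telescope: S(n) = s_(n+1) − s_(1) = -4*n**4 - 17*n**3 - 31*n**2 - 27*n - 9 − (-9) = n*(-4*n**3 - 17*n**2 - 31*n - 27).

S(n) = n*(-4*n**3 - 17*n**2 - 31*n - 27)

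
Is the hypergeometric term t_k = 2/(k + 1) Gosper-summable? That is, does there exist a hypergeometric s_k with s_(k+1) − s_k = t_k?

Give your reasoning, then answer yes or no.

No — t_k has no hypergeometric antidifference.

r(k) = (k + 1)/(k + 2) after simplifying.
A = k + 1, B = k + 2, C = 1.
f must satisfy (k + 1)·f(k+1) − (k + 1)·f(k) = 1.
d = 0 from the (1,1,0) case.
Write f(k) = c0. Then LHS − RHS = -1, requiring -1 = 0: contradictory. No certificate.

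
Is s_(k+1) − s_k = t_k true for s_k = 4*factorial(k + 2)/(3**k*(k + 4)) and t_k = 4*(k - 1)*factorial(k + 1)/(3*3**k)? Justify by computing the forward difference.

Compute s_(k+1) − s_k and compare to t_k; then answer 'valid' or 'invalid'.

s_(k+1) = 4*factorial(k + 3)/(3*3**k*(k + 5))
s_(k+1) − s_k = 4*(k**2 + 4*k - 3)*factorial(k + 2)/(3*3**k*(k + 4)*(k + 5))
(s_(k+1) − s_k) − t_k = -8*(k**2 + 3*k - 7)*factorial(k + 1)/(3*3**k*(k + 4)*(k + 5))

Invalid: residual -8*(k**2 + 3*k - 7)*factorial(k + 1)/(3*3**k*(k + 4)*(k + 5)) ≠ 0.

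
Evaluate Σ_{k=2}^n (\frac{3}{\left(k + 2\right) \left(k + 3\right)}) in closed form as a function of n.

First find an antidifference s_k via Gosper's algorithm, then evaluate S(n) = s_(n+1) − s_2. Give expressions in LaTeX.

r(k) = (k + 2)/(k + 4) after simplifying.
So A=k + 2 and B=k + 4, with C=1.
Need (k + 2)·f(k+1) − (k + 3)·f(k) = 1.
deg f ≤ 1 (via 1,1,0).
Solving with deg f ≤ 1: f(k) = k/2.
R(k) = B(k−1)·f(k)/C(k) = k*(k + 3)/2; s_k = R·t_k = 3*k/(2*(k + 2)).
Check: Δs_k = 3/(k**2 + 5*k + 6). ✓
Telescope: S(n) = s_(n+1) − s_(2) = 3*(n + 1)/(2*(n + 3)) − (3/4) = 3*(n - 1)/(4*(n + 3)).

S(n) = \frac{3 \left(n - 1\right)}{4 \left(n + 3\right)}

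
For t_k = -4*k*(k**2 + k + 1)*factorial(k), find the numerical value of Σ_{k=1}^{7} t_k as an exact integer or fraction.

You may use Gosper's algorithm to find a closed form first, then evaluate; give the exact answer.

Ratio r(k) = (k + 1)**2*(k + (k + 1)**2 + 2)/(k*(k**2 + k + 1)).
A = k + 1, B = 1, C = k**3 + k**2 + k.
Need (k + 1)·f(k+1) − (1)·f(k) = k**3 + k**2 + k.
d = 2 from the (1,0,3) case.
A polynomial solution: f(k) = k**2 - k - 1.
So s_k = (B(k−1)f/C)·t_k = ((k**2 - k - 1)/(k*(k**2 + k + 1)))·t_k = 4*(-k**2 + k + 1)*factorial(k).
Δs = -4*k*(k**2 + k + 1)*factorial(k), as required.
Σ_(k=1)^(7) t_k = s_(8) − s_(1) = -8870400 − (4) = -8870404.

Σ = -8870404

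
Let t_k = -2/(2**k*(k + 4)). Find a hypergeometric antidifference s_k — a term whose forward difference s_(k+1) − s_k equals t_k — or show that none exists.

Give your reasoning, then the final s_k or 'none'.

no hypergeometric antidifference exists

r(k) = (k + 4)/(2*(k + 5)) after simplifying.
Factor: A=k/2 + 2; B=k + 5; C=1.
Set up (k/2 + 2)·f(k+1) − (k + 4)·f(k) − (1) = 0.
d = -1 from the (1,1,0) case.
deg f ≤ -1 is impossible — no certificate.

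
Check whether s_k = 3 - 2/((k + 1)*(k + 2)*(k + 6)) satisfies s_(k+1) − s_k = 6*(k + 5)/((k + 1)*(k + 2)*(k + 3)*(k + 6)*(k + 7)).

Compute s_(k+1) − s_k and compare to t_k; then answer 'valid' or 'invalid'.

s_(k+1) = 3 - 2/((k + 2)*(k + 3)*(k + 7))
s_(k+1) − s_k = 6*(k + 5)/(k**5 + 19*k**4 + 131*k**3 + 401*k**2 + 540*k + 252)
(s_(k+1) − s_k) − t_k = 0

valid (s_(k+1) − s_k reduces to t_k)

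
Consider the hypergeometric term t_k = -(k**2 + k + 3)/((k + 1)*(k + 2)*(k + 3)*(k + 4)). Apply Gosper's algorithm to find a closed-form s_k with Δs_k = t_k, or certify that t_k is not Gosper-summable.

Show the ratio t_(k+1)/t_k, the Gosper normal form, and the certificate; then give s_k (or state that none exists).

Step 1: r(k) = (k + 1)*(k + (k + 1)**2 + 4)/((k + 5)*(k**2 + k + 3)).
Take A(k)=k + 1, B(k)=k + 5, C(k)=k**2 + k + 3.
Set up (k + 1)·f(k+1) − (k + 4)·f(k) − (k**2 + k + 3) = 0.
Degrees (1,1,2) ⇒ d ≤ 3.
Coefficient equations give f(k) = k*(k**2 + 3*k + 5)/3.
R(k) = B(k−1)·f(k)/C(k) = k*(k + 4)*(k**2 + 3*k + 5)/(3*(k**2 + k + 3)); s_k = R·t_k = k*(-k**2 - 3*k - 5)/(3*(k + 1)*(k + 2)*(k + 3)).
Δs = (-k**2 - k - 3)/(k**4 + 10*k**3 + 35*k**2 + 50*k + 24), as required.

s_k = k*(-k**2 - 3*k - 5)/(3*(k + 1)*(k + 2)*(k + 3))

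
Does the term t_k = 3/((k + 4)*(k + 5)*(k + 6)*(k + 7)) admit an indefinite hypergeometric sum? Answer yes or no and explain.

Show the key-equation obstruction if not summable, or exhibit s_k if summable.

The ratio is (k + 4)/(k + 8).
Normal form (A,B,C) = (k + 4, k + 8, 1).
Need (k + 4)·f(k+1) − (k + 7)·f(k) = 1.
d = 3 from the (1,1,0) case.
Match coefficients ⇒ f(k) = k*(k**2 + 15*k + 74)/360.
R(k) = B(k−1)·f(k)/C(k) = k*(k + 7)*(k**2 + 15*k + 74)/360; s_k = R·t_k = k*(k**2 + 15*k + 74)/(120*(k + 4)*(k + 5)*(k + 6)).
Verify: 3/(k**4 + 22*k**3 + 179*k**2 + 638*k + 840) matches t_k.

Yes. s_k = k*(k**2 + 15*k + 74)/(120*(k + 4)*(k + 5)*(k + 6)).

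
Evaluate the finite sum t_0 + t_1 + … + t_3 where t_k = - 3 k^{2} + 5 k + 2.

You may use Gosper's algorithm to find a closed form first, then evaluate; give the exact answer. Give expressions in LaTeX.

Compute t_(k+1)/t_k: get (3*k**2 + k - 4)/(3*k**2 - 5*k - 2).
So A=1 and B=1, with C=k**2 - 5*k/3 - 2/3.
Key eq: (1)·f(k+1) = (1)·f(k) + (k**2 - 5*k/3 - 2/3).
deg f ≤ 3 (via 0,0,2).
Coefficient equations give f(k) = k*(k**2 - 4*k + 1)/3.
R(k) = B(k−1)·f(k)/C(k) = k*(k**2 - 4*k + 1)/((k - 2)*(3*k + 1)); s_k = R·t_k = k*(-k**2 + 4*k - 1).
Verify: -3*k**2 + 5*k + 2 matches t_k.
Sum = s_(4) − s_(0); s_(4) = -4, s_(0) = 0 ⇒ -4.

Σ = -4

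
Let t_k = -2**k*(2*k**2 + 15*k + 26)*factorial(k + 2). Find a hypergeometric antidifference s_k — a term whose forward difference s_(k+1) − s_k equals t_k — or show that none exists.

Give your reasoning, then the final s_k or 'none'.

s_k = -2**k*(k + 4)*factorial(k + 2)

t_(k+1)/t_k = 2*(2*k**3 + 25*k**2 + 100*k + 129)/(2*k**2 + 15*k + 26).
Normal form (A,B,C) = (2*k + 6, 1, k**2 + 15*k/2 + 13).
Solve (2*k + 6)·f(k+1) − (1)·f(k) = k**2 + 15*k/2 + 13.
Degrees (1,0,2) ⇒ d ≤ 1.
Coefficient equations give f(k) = (k + 4)/2.
Then R = B(k−1)f/C = (k + 4)/(2*k**2 + 15*k + 26), so s_k = R(k)·t_k = -2**k*(k + 4)*factorial(k + 2).
Verify: -2**k*(2*k**2 + 15*k + 26)*factorial(k + 2) matches t_k.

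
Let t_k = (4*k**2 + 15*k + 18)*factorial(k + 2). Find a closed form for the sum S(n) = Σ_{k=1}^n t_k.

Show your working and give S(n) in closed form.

The ratio is (k + 3)*(15*k + 4*(k + 1)**2 + 33)/(4*k**2 + 15*k + 18).
So A=k + 3 and B=1, with C=k**2 + 15*k/4 + 9/2.
Set up (k + 3)·f(k+1) − (1)·f(k) − (k**2 + 15*k/4 + 9/2) = 0.
Bound: deg f ≤ 1.
Coefficient equations give f(k) = (4*k + 3)/4.
Then R = B(k−1)f/C = (4*k + 3)/(4*k**2 + 15*k + 18), so s_k = R(k)·t_k = (4*k + 3)*factorial(k + 2).
Verify: (4*k**2 + 15*k + 18)*factorial(k + 2) matches t_k.
s_(n+1) = (4*n + 7)*factorial(n + 3) and s_(1) = 42, so S(n) = 4*n*factorial(n + 3) + 7*factorial(n + 3) - 42.

S(n) = 4*n*factorial(n + 3) + 7*factorial(n + 3) - 42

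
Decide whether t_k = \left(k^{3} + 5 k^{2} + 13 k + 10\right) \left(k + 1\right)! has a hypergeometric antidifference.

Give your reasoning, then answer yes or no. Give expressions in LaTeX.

t_(k+1)/t_k = (k**4 + 10*k**3 + 42*k**2 + 81*k + 58)/(k**3 + 5*k**2 + 13*k + 10).
Gosper form: A/B · C(k+1)/C(k) with A=k + 2, B=1, C=k**3 + 5*k**2 + 13*k + 10.
Set up (k + 2)·f(k+1) − (1)·f(k) − (k**3 + 5*k**2 + 13*k + 10) = 0.
d = 2 from the (1,0,3) case.
Solving with deg f ≤ 2: f(k) = k**2 + 2*k + 4.
Then R = B(k−1)f/C = (k**2 + 2*k + 4)/(k**3 + 5*k**2 + 13*k + 10), so s_k = R(k)·t_k = (k**2 + 2*k + 4)*factorial(k + 1).
Δs = (k**3 + 5*k**2 + 13*k + 10)*factorial(k + 1), as required.

Yes. s_k = \left(k^{2} + 2 k + 4\right) \left(k + 1\right)!.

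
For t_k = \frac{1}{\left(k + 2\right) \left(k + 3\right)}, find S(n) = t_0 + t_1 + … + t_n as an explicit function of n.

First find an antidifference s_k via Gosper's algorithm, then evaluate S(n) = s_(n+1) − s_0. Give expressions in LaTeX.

S(n) = \frac{n + 1}{2 \left(n + 3\right)}

r(k) = (k + 2)/(k + 4) after simplifying.
A = k + 2, B = k + 4, C = 1.
Set up (k + 2)·f(k+1) − (k + 3)·f(k) − (1) = 0.
From deg A=1, deg B=1, deg C=0: d=1.
A polynomial solution: f(k) = k/2.
So s_k = (B(k−1)f/C)·t_k = (k*(k + 3)/2)·t_k = k/(2*(k + 2)).
Check: Δs_k = 1/(k**2 + 5*k + 6). ✓
Telescope: S(n) = s_(n+1) − s_(0) = (n + 1)/(2*(n + 3)) − (0) = (n + 1)/(2*(n + 3)).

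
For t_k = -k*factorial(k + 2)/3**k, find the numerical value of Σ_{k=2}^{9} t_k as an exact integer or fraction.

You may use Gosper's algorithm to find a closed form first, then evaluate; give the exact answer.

Σ = -1970552/81

r(k) = (k + 1)*(k + 3)/(3*k) after simplifying.
Factor: A=k/3 + 1; B=1; C=k.
Key eq: (k/3 + 1)·f(k+1) = (1)·f(k) + (k).
deg f ≤ 0 (via 1,0,1).
Match coefficients ⇒ f(k) = 3.
Get s_k = R·t_k = -3**(1 - k)*factorial(k + 2) with R(k) = B(k−1)f(k)/C(k) = 3/k.
s_(k+1) − s_k = -k*factorial(k + 2)/3**k = t_k.
Evaluate s at k=10 and k=2: -1971200/81 and -8; difference -1970552/81.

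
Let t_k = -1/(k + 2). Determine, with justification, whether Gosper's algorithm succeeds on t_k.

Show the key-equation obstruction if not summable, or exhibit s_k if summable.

No; the coefficient equations for f are inconsistent.

t_(k+1)/t_k = (k + 2)/(k + 3).
Normal form (A,B,C) = (k + 2, k + 3, 1).
Solve (k + 2)·f(k+1) − (k + 2)·f(k) = 1.
deg f ≤ 0 (via 1,1,0).
Put f(k) = c0: A·f(k+1) − B(k−1)·f(k) − C = -1; need -1 = 0 — inconsistent ⇒ no f, not summable.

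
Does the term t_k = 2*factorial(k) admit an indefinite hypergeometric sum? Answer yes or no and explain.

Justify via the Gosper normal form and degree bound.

t_(k+1)/t_k = k + 1.
A = k + 1, B = 1, C = 1.
Need (k + 1)·f(k+1) − (1)·f(k) = 1.
From deg A=1, deg B=0, deg C=0: d=-1.
Negative degree bound (-1): no f exists, t_k not Gosper-summable.

No; the degree bound rules out any f.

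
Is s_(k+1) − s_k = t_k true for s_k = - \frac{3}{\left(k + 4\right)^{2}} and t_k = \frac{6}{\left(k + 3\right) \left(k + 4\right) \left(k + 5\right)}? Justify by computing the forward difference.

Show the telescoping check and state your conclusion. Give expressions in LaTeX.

s_(k+1) = -3/(k + 5)**2
s_(k+1) − s_k = -3/(k + 5)**2 + 3/(k + 4)**2
(s_(k+1) − s_k) − t_k = 3*(-3*k - 13)/(k**5 + 21*k**4 + 175*k**3 + 723*k**2 + 1480*k + 1200)

Invalid: residual \frac{3 \left(- 3 k - 13\right)}{k^{5} + 21 k^{4} + 175 k^{3} + 723 k^{2} + 1480 k + 1200} ≠ 0.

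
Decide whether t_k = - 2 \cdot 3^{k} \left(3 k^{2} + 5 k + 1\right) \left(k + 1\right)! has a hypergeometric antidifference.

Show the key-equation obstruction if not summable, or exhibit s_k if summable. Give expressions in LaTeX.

The ratio is 3*(3*k**3 + 17*k**2 + 31*k + 18)/(3*k**2 + 5*k + 1).
So A=3*k + 6 and B=1, with C=k**2 + 5*k/3 + 1/3.
Need (3*k + 6)·f(k+1) − (1)·f(k) = k**2 + 5*k/3 + 1/3.
deg f ≤ 1 (via 1,0,2).
A polynomial solution: f(k) = (k - 1)/3.
Get s_k = R·t_k = -2*3**k*(k - 1)*factorial(k + 1) with R(k) = B(k−1)f(k)/C(k) = (k - 1)/(3*k**2 + 5*k + 1).
Verify: -2*3**k*(3*k**2 + 5*k + 1)*factorial(k + 1) matches t_k.

Yes. s_k = - 2 \cdot 3^{k} \left(k - 1\right) \left(k + 1\right)!.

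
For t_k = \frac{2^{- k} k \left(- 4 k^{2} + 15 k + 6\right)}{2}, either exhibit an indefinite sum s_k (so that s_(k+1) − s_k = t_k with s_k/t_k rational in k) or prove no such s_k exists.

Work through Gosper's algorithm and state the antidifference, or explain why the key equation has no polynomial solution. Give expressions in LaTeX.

s_k = 2^{- k} \left(4 k^{3} - 3 k^{2} + 1\right)

r(k) = (k + 1)*(15*k - 4*(k + 1)**2 + 21)/(2*k*(-4*k**2 + 15*k + 6)) after simplifying.
So A=1/2 and B=1, with C=k**3 - 15*k**2/4 - 3*k/2.
Set up (1/2)·f(k+1) − (1)·f(k) − (k**3 - 15*k**2/4 - 3*k/2) = 0.
d = 3 from the (0,0,3) case.
A polynomial solution: f(k) = -(4*k**3 - 3*k**2 + 1)/2.
R(k) = B(k−1)·f(k)/C(k) = -2*(4*k**3 - 3*k**2 + 1)/(k*(4*k**2 - 15*k - 6)); s_k = R·t_k = (4*k**3 - 3*k**2 + 1)/2**k.
Check: Δs_k = k*(-4*k**2 + 15*k + 6)/(2*2**k). ✓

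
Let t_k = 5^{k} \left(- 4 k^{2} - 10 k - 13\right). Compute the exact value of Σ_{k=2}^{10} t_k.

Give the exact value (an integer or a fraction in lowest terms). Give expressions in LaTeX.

Σ = -6005859225

Compute t_(k+1)/t_k: get 5*(4*k**2 + 18*k + 27)/(4*k**2 + 10*k + 13).
Gosper form: A/B · C(k+1)/C(k) with A=5, B=1, C=k**2 + 5*k/2 + 13/4.
Solve (5)·f(k+1) − (1)·f(k) = k**2 + 5*k/2 + 13/4.
d = 2 from the (0,0,2) case.
Solving with deg f ≤ 2: f(k) = (k**2 + 2)/4.
R(k) = B(k−1)·f(k)/C(k) = (k**2 + 2)/(4*k**2 + 10*k + 13); s_k = R·t_k = 5**k*(-k**2 - 2).
Verify: 5**k*(k**2 - 5*(k + 1)**2 - 8) matches t_k.
Telescoping: Σ = s_(11) − s_(2) = -6005859375 − (-150) = -6005859225.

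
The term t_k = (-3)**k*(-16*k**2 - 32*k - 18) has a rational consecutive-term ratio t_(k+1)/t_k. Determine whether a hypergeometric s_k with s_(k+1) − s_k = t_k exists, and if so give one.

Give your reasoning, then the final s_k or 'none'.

t_(k+1)/t_k = 3*(-8*k**2 - 32*k - 33)/(8*k**2 + 16*k + 9).
Factor: A=-3; B=1; C=k**2 + 2*k + 9/8.
Set up (-3)·f(k+1) − (1)·f(k) − (k**2 + 2*k + 9/8) = 0.
Bound: deg f ≤ 2.
Solve for f: f(k) = -k*(2*k + 1)/8 (degree 2 ≤ 2).
Certificate R = B(k−1)f/C = -k*(2*k + 1)/(8*k**2 + 16*k + 9) gives s_k = 2*(-3)**k*k*(2*k + 1).
Δs = (-3)**k*(-16*k**2 - 32*k - 18), as required.

s_k = 2*(-3)**k*k*(2*k + 1)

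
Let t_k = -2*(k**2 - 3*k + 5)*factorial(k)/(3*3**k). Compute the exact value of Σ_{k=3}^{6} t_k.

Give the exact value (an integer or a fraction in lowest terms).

Σ = -5492/243

Ratio r(k) = (k**3 + 2*k + 3)/(3*(k**2 - 3*k + 5)).
Factor: A=k/3 + 1/3; B=1; C=k**2 - 3*k + 5.
Key eq: (k/3 + 1/3)·f(k+1) = (1)·f(k) + (k**2 - 3*k + 5).
From deg A=1, deg B=0, deg C=2: d=1.
Match coefficients ⇒ f(k) = 3*(k - 2).
Get s_k = R·t_k = -2*(k - 2)*factorial(k)/3**k with R(k) = B(k−1)f(k)/C(k) = 3*(k - 2)/(k**2 - 3*k + 5).
Check: Δs_k = -2*(k**2 - 3*k + 5)*factorial(k)/(3*3**k). ✓
Evaluate s at k=7 and k=3: -5600/243 and -4/9; difference -5492/243.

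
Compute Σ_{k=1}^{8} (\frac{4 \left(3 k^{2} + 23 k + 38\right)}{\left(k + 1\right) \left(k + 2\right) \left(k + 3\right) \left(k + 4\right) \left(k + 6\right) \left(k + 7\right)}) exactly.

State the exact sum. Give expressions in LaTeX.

Σ = 109/1575

Compute t_(k+1)/t_k: get (k + 1)*(k + 6)*(23*k + 3*(k + 1)**2 + 61)/((k + 5)*(k + 8)*(3*k**2 + 23*k + 38)).
Normal form (A,B,C) = (k + 1, k + 8, k**3 + 38*k**2/3 + 51*k + 190/3).
Set up (k + 1)·f(k+1) − (k + 7)·f(k) − (k**3 + 38*k**2/3 + 51*k + 190/3) = 0.
From deg A=1, deg B=1, deg C=3: d=6.
Match coefficients ⇒ f(k) = k*(k + 2)*(k + 4)*(k + 5)*(k**2 + 10*k + 27)/54.
Then R = B(k−1)f/C = k*(k + 2)*(k + 4)*(k + 7)*(k**2 + 10*k + 27)/(18*(3*k**2 + 23*k + 38)), so s_k = R(k)·t_k = 2*k*(k**2 + 10*k + 27)/(9*(k**3 + 10*k**2 + 27*k + 18)).
s_(k+1) − s_k = 4*(3*k**2 + 23*k + 38)/(k**6 + 23*k**5 + 207*k**4 + 925*k**3 + 2144*k**2 + 2412*k + 1008) = t_k.
Telescoping: Σ = s_(9) − s_(1) = 11/50 − (19/126) = 109/1575.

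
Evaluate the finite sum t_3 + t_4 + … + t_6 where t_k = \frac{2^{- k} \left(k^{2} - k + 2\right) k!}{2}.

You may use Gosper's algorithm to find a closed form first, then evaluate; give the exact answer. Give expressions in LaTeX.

Σ = 939/4

t_(k+1)/t_k = (k + 1)*(-k + (k + 1)**2 + 1)/(2*(k**2 - k + 2)).
Normal form (A,B,C) = (k/2 + 1/2, 1, k**2 - k + 2).
Set up (k/2 + 1/2)·f(k+1) − (1)·f(k) − (k**2 - k + 2) = 0.
deg f ≤ 1 (via 1,0,2).
Match coefficients ⇒ f(k) = 2*(k - 1).
So s_k = (B(k−1)f/C)·t_k = (2*(k - 1)/(k**2 - k + 2))·t_k = (k - 1)*factorial(k)/2**k.
Check: Δs_k = (k**2 - k + 2)*factorial(k)/(2*2**k). ✓
Telescoping: Σ = s_(7) − s_(3) = 945/4 − (3/2) = 939/4.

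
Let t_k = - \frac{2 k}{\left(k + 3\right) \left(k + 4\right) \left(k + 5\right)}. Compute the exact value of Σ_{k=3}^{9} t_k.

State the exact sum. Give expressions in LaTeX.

The ratio is (k + 1)*(k + 3)/(k*(k + 6)).
So A=k + 3 and B=k + 6, with C=k.
Need (k + 3)·f(k+1) − (k + 5)·f(k) = k.
deg f ≤ 2 (via 1,1,1).
Coefficient equations give f(k) = k*(k - 1)/8.
Get s_k = R·t_k = k*(1 - k)/(4*(k + 3)*(k + 4)) with R(k) = B(k−1)f(k)/C(k) = (k - 1)*(k + 5)/8.
Δs = -2*k/(k**3 + 12*k**2 + 47*k + 60), as required.
Evaluate s at k=10 and k=3: -45/364 and -1/28; difference -8/91.

Σ = -8/91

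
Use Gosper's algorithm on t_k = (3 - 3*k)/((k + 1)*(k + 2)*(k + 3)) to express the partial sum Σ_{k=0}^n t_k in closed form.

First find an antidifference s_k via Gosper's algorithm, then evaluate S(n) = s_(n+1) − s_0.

Ratio r(k) = k*(k + 1)/((k - 1)*(k + 4)).
Take A(k)=k + 1, B(k)=k + 4, C(k)=k - 1.
Need (k + 1)·f(k+1) − (k + 3)·f(k) = k - 1.
deg f ≤ 2 (via 1,1,1).
Coefficient equations give f(k) = -k.
Then R = B(k−1)f/C = -k*(k + 3)/(k - 1), so s_k = R(k)·t_k = 3*k/((k + 1)*(k + 2)).
Verify: 3*(1 - k)/(k**3 + 6*k**2 + 11*k + 6) matches t_k.
Σ_(k=0)^n t_k = s_(n+1) − s_(0) = (3*(n + 1)/(n**2 + 5*n + 6)) − (0), i.e. 3*(n + 1)/(n**2 + 5*n + 6).

S(n) = 3*(n + 1)/(n**2 + 5*n + 6)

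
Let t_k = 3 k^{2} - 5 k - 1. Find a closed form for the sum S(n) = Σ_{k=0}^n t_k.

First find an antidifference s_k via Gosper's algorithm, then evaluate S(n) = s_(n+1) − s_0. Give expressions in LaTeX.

The ratio is (3*k**2 + k - 3)/(3*k**2 - 5*k - 1).
So A=1 and B=1, with C=k**2 - 5*k/3 - 1/3.
Need (1)·f(k+1) − (1)·f(k) = k**2 - 5*k/3 - 1/3.
d = 3 from the (0,0,2) case.
Solve for f: f(k) = k*(k**2 - 4*k + 2)/3 (degree 3 ≤ 3).
So s_k = (B(k−1)f/C)·t_k = (k*(k**2 - 4*k + 2)/(3*k**2 - 5*k - 1))·t_k = k*(k**2 - 4*k + 2).
Check: Δs_k = 3*k**2 - 5*k - 1. ✓
Telescope: S(n) = s_(n+1) − s_(0) = n**3 - n**2 - 3*n - 1 − (0) = n**3 - n**2 - 3*n - 1.

S(n) = n^{3} - n^{2} - 3 n - 1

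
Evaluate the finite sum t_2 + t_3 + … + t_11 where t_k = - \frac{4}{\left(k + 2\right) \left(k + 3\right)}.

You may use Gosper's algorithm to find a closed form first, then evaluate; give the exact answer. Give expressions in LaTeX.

Σ = -5/7

The ratio is (k + 2)/(k + 4).
Factor: A=k + 2; B=k + 4; C=1.
Solve (k + 2)·f(k+1) − (k + 3)·f(k) = 1.
deg f ≤ 1 (via 1,1,0).
Solve for f: f(k) = k/2 (degree 1 ≤ 1).
Then R = B(k−1)f/C = k*(k + 3)/2, so s_k = R(k)·t_k = -2*k/(k + 2).
Verify: -4/(k**2 + 5*k + 6) matches t_k.
Σ_(k=2)^(11) t_k = s_(12) − s_(2) = -12/7 − (-1) = -5/7.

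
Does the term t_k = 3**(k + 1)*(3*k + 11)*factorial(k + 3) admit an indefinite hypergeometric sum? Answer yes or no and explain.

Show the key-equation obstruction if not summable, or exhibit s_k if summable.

Yes. s_k = 3**(k + 1)*factorial(k + 3).

t_(k+1)/t_k = 3*(k + 4)*(3*k + 14)/(3*k + 11).
Factor: A=3*k + 12; B=1; C=k + 11/3.
f must satisfy (3*k + 12)·f(k+1) − (1)·f(k) = k + 11/3.
Bound: deg f ≤ 0.
Solving with deg f ≤ 0: f(k) = 1/3.
Then R = B(k−1)f/C = 1/(3*k + 11), so s_k = R(k)·t_k = 3**(k + 1)*factorial(k + 3).
Check: Δs_k = 3**(k + 1)*(3*k + 11)*factorial(k + 3). ✓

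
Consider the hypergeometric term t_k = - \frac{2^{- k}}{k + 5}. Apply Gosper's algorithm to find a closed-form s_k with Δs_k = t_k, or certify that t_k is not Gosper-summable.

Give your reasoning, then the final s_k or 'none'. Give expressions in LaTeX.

not Gosper-summable; s_k does not exist

The ratio is (k + 5)/(2*(k + 6)).
Factor: A=k/2 + 5/2; B=k + 6; C=1.
Set up (k/2 + 5/2)·f(k+1) − (k + 5)·f(k) − (1) = 0.
From deg A=1, deg B=1, deg C=0: d=-1.
deg f ≤ -1 is impossible — no certificate.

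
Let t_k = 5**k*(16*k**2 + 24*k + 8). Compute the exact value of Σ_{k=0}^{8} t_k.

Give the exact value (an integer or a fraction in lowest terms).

Σ = 566406248

Step 1: r(k) = 5*(2*k**2 + 7*k + 6)/(2*k**2 + 3*k + 1).
So A=5 and B=1, with C=k**2 + 3*k/2 + 1/2.
Solve (5)·f(k+1) − (1)·f(k) = k**2 + 3*k/2 + 1/2.
Degrees (0,0,2) ⇒ d ≤ 2.
Match coefficients ⇒ f(k) = (2*k**2 - 2*k + 1)/8.
Certificate R = B(k−1)f/C = (2*k**2 - 2*k + 1)/(4*(k + 1)*(2*k + 1)) gives s_k = 5**k*(4*k**2 - 4*k + 2).
Verify: 5**k*(16*k**2 + 24*k + 8) matches t_k.
Σ_(k=0)^(8) t_k = s_(9) − s_(0) = 566406250 − (2) = 566406248.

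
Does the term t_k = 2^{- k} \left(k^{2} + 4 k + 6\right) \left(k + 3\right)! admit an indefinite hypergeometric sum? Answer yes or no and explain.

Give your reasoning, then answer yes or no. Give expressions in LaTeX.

r(k) = (k + 4)*(4*k + (k + 1)**2 + 10)/(2*(k**2 + 4*k + 6)) after simplifying.
A = k/2 + 2, B = 1, C = k**2 + 4*k + 6.
f must satisfy (k/2 + 2)·f(k+1) − (1)·f(k) = k**2 + 4*k + 6.
From deg A=1, deg B=0, deg C=2: d=1.
Match coefficients ⇒ f(k) = 2*(k + 1).
Then R = B(k−1)f/C = 2*(k + 1)/(k**2 + 4*k + 6), so s_k = R(k)·t_k = 2**(1 - k)*(k + 1)*factorial(k + 3).
Check: Δs_k = (k**2 + 4*k + 6)*factorial(k + 3)/2**k. ✓

Yes. s_k = 2^{1 - k} \left(k + 1\right) \left(k + 3\right)!.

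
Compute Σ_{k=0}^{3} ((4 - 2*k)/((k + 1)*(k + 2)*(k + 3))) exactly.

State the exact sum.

t_(k+1)/t_k = (k - 1)*(k + 1)/((k - 2)*(k + 4)).
Factor: A=k + 1; B=k + 4; C=k - 2.
Key eq: (k + 1)·f(k+1) = (k + 3)·f(k) + (k - 2).
d = 2 from the (1,1,1) case.
Match coefficients ⇒ f(k) = -k*(k + 7)/4.
So s_k = (B(k−1)f/C)·t_k = (-k*(k + 3)*(k + 7)/(4*(k - 2)))·t_k = k*(k + 7)/(2*(k + 1)*(k + 2)).
Verify: 2*(2 - k)/(k**3 + 6*k**2 + 11*k + 6) matches t_k.
Telescoping: Σ = s_(4) − s_(0) = 11/15 − (0) = 11/15.

Σ = 11/15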